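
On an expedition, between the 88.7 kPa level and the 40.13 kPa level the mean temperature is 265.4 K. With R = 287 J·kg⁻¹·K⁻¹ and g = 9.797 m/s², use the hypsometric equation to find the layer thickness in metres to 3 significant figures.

Hypsometric equation: Δz = (R T̄/g) ln(P₁/P₂).
R T̄/g = 287 × 265.4 / 9.797 = 7774.8 m.
ln(88.7/40.13) = ln(2.2103) = 0.79313.
Δz = 7774.8 × 0.79313 = 6166.4 m.

Δz ≈ 6170 m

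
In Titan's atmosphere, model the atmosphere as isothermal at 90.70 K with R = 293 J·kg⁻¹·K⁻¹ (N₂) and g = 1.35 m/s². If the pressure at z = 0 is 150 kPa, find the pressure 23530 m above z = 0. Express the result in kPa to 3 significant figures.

P ≈ 45.4 kPa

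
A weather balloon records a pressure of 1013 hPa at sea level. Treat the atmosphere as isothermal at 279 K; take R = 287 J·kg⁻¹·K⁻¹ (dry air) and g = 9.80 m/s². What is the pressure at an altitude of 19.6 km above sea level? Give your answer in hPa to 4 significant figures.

P ≈ 92.01 hPa

Scale height: H = RT/g = 287 × 279 / 9.80 = 8170.7 m.
Barometric formula: P = P₀ exp(−z/H).
z/H = 19600/8170.7 = 2.3988; exp(−2.3988) = 0.090827.
P = 1013 × 0.090827 = 92.008 hPa.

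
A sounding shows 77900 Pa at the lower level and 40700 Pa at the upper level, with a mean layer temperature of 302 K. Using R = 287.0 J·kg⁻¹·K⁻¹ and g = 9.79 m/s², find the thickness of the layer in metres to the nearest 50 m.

Hypsometric equation: Δz = (R T̄/g) ln(P₁/P₂).
R T̄/g = 287.0 × 302 / 9.79 = 8853.3 m.
ln(77900/40700) = ln(1.9140) = 0.64920.
Δz = 8853.3 × 0.64920 = 5747.6 m.

Δz ≈ 5750 m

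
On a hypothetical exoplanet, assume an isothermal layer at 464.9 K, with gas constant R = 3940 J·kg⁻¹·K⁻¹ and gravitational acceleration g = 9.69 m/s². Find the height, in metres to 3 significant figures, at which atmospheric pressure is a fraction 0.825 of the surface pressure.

z ≈ 36400 m

Scale height: H = RT/g = 3940 × 464.9 / 9.69 = 189030 m.
Set P/P₀ = exp(−z/H) = 0.825, so z = −H ln(0.825).
−ln(0.825) = 0.19237; z = 189030 × 0.19237 = 36364 m.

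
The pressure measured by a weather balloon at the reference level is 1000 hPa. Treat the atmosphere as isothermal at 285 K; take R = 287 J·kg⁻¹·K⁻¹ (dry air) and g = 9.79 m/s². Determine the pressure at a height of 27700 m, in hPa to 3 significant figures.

P ≈ 36.3 hPa

Scale height: H = RT/g = 287 × 285 / 9.79 = 8355.0 m.
Barometric formula: P = P₀ exp(−z/H).
z/H = 27700/8355.0 = 3.3154; exp(−3.3154) = 0.036320.
P = 1000 × 0.036320 = 36.320 hPa.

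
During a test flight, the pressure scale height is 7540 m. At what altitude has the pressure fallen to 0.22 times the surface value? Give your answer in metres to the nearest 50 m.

Set P/P₀ = exp(−z/H) = 0.22, so z = −H ln(0.22).
−ln(0.22) = 1.5141; z = 7540.0 × 1.5141 = 11416 m.

z ≈ 11400 m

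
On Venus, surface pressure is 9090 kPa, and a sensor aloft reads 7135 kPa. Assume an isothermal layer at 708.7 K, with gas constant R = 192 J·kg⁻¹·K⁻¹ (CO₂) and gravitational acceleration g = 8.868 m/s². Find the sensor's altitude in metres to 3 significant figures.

z ≈ 3720 m

Scale height: H = RT/g = 192 × 708.7 / 8.868 = 15344 m.
Invert the barometric formula: z = H ln(P₀/P).
P₀/P = 9090/7135 = 1.2740; ln(1.2740) = 0.24216.
z = 15344 × 0.24216 = 3715.7 m.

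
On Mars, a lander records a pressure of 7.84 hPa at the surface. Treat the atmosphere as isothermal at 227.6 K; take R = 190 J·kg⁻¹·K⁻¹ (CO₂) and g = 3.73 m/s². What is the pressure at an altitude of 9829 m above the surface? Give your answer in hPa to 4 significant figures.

Scale height: H = RT/g = 190 × 227.6 / 3.73 = 11594 m.
Barometric formula: P = P₀ exp(−z/H).
z/H = 9829.0/11594 = 0.84777; exp(−0.84777) = 0.42837.
P = 7.84 × 0.42837 = 3.3584 hPa.

P ≈ 3.358 hPa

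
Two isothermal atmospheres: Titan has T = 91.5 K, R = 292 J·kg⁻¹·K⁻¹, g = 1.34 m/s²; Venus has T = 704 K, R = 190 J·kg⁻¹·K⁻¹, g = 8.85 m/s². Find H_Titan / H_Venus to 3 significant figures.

H_Titan/H_Venus ≈ 1.32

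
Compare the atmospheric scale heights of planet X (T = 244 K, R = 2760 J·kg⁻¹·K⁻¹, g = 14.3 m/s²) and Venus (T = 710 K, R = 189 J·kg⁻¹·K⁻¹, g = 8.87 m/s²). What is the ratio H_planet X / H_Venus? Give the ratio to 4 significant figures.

H_planet X/H_Venus ≈ 3.113

H = RT/g for each body.
H_planet X = 2760 × 244 / 14.3 = 47094 m.
H_Venus = 189 × 710 / 8.87 = 15129 m.
H_planet X/H_Venus = 47094/15129 = 3.1128.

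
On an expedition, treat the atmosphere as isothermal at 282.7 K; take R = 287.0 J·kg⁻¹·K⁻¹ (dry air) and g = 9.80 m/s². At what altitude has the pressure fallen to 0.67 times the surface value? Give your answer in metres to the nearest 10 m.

Scale height: H = RT/g = 287.0 × 282.7 / 9.80 = 8279.1 m.
Set P/P₀ = exp(−z/H) = 0.67, so z = −H ln(0.67).
−ln(0.67) = 0.40048; z = 8279.1 × 0.40048 = 3315.6 m.

z ≈ 3320 m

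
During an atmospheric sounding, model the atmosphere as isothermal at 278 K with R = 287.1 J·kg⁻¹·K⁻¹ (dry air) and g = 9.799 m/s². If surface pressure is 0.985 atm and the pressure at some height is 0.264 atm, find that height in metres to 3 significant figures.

z ≈ 10700 m

Scale height: H = RT/g = 287.1 × 278 / 9.799 = 8145.1 m.
Invert the barometric formula: z = H ln(P₀/P).
P₀/P = 0.985/0.264 = 3.7311; ln(3.7311) = 1.3167.
z = 8145.1 × 1.3167 = 10725 m.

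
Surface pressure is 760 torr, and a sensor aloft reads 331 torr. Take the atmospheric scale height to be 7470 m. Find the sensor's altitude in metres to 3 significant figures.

z ≈ 6210 m

Invert the barometric formula: z = H ln(P₀/P).
P₀/P = 760/331 = 2.2961; ln(2.2961) = 0.83121.
z = 7470.0 × 0.83121 = 6209.1 m.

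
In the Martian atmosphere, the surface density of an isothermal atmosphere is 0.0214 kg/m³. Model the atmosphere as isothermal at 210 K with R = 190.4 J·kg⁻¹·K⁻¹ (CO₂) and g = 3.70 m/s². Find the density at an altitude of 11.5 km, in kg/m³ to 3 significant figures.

Scale height: H = RT/g = 190.4 × 210 / 3.70 = 10806 m.
In an isothermal atmosphere, density decays like pressure: ρ = ρ₀ exp(−z/H).
z/H = 11500/10806 = 1.0642; exp(−1.0642) = 0.34500.
ρ = 0.0214 × 0.34500 = 0.0073830 kg/m³.

ρ ≈ 0.00738 kg/m³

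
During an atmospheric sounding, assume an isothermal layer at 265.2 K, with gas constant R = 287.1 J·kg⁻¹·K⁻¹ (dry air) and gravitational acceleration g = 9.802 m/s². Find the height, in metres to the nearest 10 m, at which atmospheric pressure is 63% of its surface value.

z ≈ 3590 m

Scale height: H = RT/g = 287.1 × 265.2 / 9.802 = 7767.7 m.
Set P/P₀ = exp(−z/H) = 0.63, so z = −H ln(0.63).
−ln(0.63) = 0.46204; z = 7767.7 × 0.46204 = 3589.0 m.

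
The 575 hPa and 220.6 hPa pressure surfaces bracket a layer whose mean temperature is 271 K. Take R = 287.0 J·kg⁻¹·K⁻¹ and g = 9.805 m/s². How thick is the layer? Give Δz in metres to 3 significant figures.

Δz ≈ 7600 m

Hypsometric equation: Δz = (R T̄/g) ln(P₁/P₂).
R T̄/g = 287.0 × 271 / 9.805 = 7932.4 m.
ln(575/220.6) = ln(2.6065) = 0.95801.
Δz = 7932.4 × 0.95801 = 7599.3 m.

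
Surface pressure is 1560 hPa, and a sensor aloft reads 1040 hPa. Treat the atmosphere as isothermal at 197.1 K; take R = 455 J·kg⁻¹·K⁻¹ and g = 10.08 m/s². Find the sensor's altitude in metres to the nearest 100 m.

z ≈ 3600 m

Scale height: H = RT/g = 455 × 197.1 / 10.08 = 8896.9 m.
Invert the barometric formula: z = H ln(P₀/P).
P₀/P = 1560/1040 = 1.5000; ln(1.5000) = 0.40547.
z = 8896.9 × 0.40547 = 3607.4 m.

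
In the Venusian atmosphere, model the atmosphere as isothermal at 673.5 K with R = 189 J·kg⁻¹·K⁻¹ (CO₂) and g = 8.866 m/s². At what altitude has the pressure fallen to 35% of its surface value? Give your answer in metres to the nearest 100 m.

Scale height: H = RT/g = 189 × 673.5 / 8.866 = 14357 m.
Set P/P₀ = exp(−z/H) = 0.35, so z = −H ln(0.35).
−ln(0.35) = 1.0498; z = 14357 × 1.0498 = 15072 m.

z ≈ 15100 m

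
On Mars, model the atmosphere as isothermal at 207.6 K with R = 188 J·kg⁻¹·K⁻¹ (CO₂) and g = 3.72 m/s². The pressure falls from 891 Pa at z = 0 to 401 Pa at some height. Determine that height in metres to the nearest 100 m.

z ≈ 8400 m

Scale height: H = RT/g = 188 × 207.6 / 3.72 = 10492 m.
Invert the barometric formula: z = H ln(P₀/P).
P₀/P = 891/401 = 2.2219; ln(2.2219) = 0.79836.
z = 10492 × 0.79836 = 8376.4 m.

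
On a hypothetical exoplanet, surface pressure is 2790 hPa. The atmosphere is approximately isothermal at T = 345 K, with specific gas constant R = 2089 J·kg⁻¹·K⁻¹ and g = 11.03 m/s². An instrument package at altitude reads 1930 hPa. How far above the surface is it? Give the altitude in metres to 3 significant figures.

z ≈ 24100 m

Scale height: H = RT/g = 2089 × 345 / 11.03 = 65340 m.
Invert the barometric formula: z = H ln(P₀/P).
P₀/P = 2790/1930 = 1.4456; ln(1.4456) = 0.36852.
z = 65340 × 0.36852 = 24079 m.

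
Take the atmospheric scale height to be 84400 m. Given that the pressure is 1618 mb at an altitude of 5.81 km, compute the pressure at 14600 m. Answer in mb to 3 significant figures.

Between two levels, P₂ = P₁ exp(−Δz/H) with Δz = z₂ − z₁.
Δz = 14600 − 5810.0 = 8790.0 m; Δz/H = 8790.0/84400 = 0.10415.
P₂ = 1618 × exp(−0.10415) = 1618 × 0.90109 = 1458.0 mb.

P ≈ 1460 mb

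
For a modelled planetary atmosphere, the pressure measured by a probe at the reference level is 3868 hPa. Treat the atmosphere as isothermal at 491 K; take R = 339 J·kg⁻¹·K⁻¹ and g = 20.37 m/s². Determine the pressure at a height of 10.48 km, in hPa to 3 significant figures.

P ≈ 1070 hPa

Scale height: H = RT/g = 339 × 491 / 20.37 = 8171.3 m.
Barometric formula: P = P₀ exp(−z/H).
z/H = 10480/8171.3 = 1.2825; exp(−1.2825) = 0.27734.
P = 3868 × 0.27734 = 1072.8 hPa.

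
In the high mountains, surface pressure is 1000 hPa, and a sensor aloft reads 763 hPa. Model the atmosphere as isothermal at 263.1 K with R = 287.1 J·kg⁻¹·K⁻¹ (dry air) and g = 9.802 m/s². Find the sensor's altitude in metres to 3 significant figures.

Scale height: H = RT/g = 287.1 × 263.1 / 9.802 = 7706.2 m.
Invert the barometric formula: z = H ln(P₀/P).
P₀/P = 1000/763 = 1.3106; ln(1.3106) = 0.27049.
z = 7706.2 × 0.27049 = 2084.5 m.

z ≈ 2080 m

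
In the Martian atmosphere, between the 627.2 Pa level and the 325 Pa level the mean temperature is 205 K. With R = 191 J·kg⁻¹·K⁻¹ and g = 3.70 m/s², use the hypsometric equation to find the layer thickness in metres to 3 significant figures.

Hypsometric equation: Δz = (R T̄/g) ln(P₁/P₂).
R T̄/g = 191 × 205 / 3.70 = 10582 m.
ln(627.2/325) = ln(1.9298) = 0.65742.
Δz = 10582 × 0.65742 = 6956.8 m.

Δz ≈ 6960 m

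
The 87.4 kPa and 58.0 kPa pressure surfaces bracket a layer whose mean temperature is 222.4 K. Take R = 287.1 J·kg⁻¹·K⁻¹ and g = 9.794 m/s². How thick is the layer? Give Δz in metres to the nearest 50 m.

Δz ≈ 2650 m

Hypsometric equation: Δz = (R T̄/g) ln(P₁/P₂).
R T̄/g = 287.1 × 222.4 / 9.794 = 6519.4 m.
ln(87.4/58.0) = ln(1.5069) = 0.41005.
Δz = 6519.4 × 0.41005 = 2673.3 m.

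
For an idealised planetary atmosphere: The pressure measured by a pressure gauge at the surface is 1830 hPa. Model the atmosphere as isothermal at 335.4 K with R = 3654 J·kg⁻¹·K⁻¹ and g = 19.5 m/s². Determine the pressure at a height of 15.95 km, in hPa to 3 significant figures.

P ≈ 1420 hPa

Scale height: H = RT/g = 3654 × 335.4 / 19.5 = 62849 m.
Barometric formula: P = P₀ exp(−z/H).
z/H = 15950/62849 = 0.25378; exp(−0.25378) = 0.77586.
P = 1830 × 0.77586 = 1419.8 hPa.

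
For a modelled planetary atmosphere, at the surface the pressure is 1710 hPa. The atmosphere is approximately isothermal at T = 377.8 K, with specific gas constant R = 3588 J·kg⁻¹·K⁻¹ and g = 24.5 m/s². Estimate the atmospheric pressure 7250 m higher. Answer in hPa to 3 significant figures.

P ≈ 1500 hPa

Scale height: H = RT/g = 3588 × 377.8 / 24.5 = 55328 m.
Barometric formula: P = P₀ exp(−z/H).
z/H = 7250.0/55328 = 0.13104; exp(−0.13104) = 0.87718.
P = 1710 × 0.87718 = 1500.0 hPa.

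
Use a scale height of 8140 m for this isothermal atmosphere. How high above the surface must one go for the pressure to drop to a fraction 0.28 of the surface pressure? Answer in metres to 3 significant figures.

Set P/P₀ = exp(−z/H) = 0.28, so z = −H ln(0.28).
−ln(0.28) = 1.2730; z = 8140.0 × 1.2730 = 10362 m.

z ≈ 10400 m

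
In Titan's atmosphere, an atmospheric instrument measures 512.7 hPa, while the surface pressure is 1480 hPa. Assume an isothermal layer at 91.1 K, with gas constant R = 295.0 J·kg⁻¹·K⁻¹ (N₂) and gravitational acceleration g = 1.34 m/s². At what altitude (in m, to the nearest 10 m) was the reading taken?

z ≈ 21260 m

Scale height: H = RT/g = 295.0 × 91.1 / 1.34 = 20056 m.
Invert the barometric formula: z = H ln(P₀/P).
P₀/P = 1480/512.7 = 2.8867; ln(2.8867) = 1.0601.
z = 20056 × 1.0601 = 21261 m.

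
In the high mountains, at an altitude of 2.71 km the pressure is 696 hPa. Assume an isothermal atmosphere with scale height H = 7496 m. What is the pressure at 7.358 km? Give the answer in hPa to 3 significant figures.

P ≈ 374 hPa

Between two levels, P₂ = P₁ exp(−Δz/H) with Δz = z₂ − z₁.
Δz = 7358.0 − 2710.0 = 4648.0 m; Δz/H = 4648.0/7496.0 = 0.62006.
P₂ = 696 × exp(−0.62006) = 696 × 0.53791 = 374.39 hPa.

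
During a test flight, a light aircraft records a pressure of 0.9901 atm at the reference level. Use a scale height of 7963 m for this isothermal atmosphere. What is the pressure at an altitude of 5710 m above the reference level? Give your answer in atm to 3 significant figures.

P ≈ 0.483 atm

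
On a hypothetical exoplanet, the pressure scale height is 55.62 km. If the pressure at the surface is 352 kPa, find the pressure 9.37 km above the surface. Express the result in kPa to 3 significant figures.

Barometric formula: P = P₀ exp(−z/H).
z/H = 9370.0/55620 = 0.16846; exp(−0.16846) = 0.84497.
P = 352 × 0.84497 = 297.43 kPa.

P ≈ 297 kPa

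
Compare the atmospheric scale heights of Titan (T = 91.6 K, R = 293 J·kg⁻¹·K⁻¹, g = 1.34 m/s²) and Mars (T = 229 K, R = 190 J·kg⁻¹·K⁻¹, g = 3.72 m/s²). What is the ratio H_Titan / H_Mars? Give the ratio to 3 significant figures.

H = RT/g for each body.
H_Titan = 293 × 91.6 / 1.34 = 20029 m.
H_Mars = 190 × 229 / 3.72 = 11696 m.
H_Titan/H_Mars = 20029/11696 = 1.7125.

H_Titan/H_Mars ≈ 1.71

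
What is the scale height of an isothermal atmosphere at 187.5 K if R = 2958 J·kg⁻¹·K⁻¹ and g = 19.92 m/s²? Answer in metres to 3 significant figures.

H ≈ 27800 m

The scale height of an isothermal atmosphere is H = RT/g.
H = 2958 × 187.5 / 19.92 = 554620/19.92 = 27842 m.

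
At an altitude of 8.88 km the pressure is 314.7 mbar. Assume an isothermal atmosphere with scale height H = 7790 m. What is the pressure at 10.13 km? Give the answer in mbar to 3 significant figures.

P ≈ 268 mbar

Between two levels, P₂ = P₁ exp(−Δz/H) with Δz = z₂ − z₁.
Δz = 10130 − 8880.0 = 1250.0 m; Δz/H = 1250.0/7790.0 = 0.16046.
P₂ = 314.7 × exp(−0.16046) = 314.7 × 0.85175 = 268.05 mbar.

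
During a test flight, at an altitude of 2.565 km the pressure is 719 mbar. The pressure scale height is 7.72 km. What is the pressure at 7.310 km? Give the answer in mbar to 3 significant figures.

Between two levels, P₂ = P₁ exp(−Δz/H) with Δz = z₂ − z₁.
Δz = 7310.0 − 2565.0 = 4745.0 m; Δz/H = 4745.0/7720.0 = 0.61464.
P₂ = 719 × exp(−0.61464) = 719 × 0.54084 = 388.86 mbar.

P ≈ 389 mbar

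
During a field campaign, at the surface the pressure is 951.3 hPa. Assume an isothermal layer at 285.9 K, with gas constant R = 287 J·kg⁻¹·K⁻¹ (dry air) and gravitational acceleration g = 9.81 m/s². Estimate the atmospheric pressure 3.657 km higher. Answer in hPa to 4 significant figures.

P ≈ 614.4 hPa

Scale height: H = RT/g = 287 × 285.9 / 9.81 = 8364.3 m.
Barometric formula: P = P₀ exp(−z/H).
z/H = 3657.0/8364.3 = 0.43722; exp(−0.43722) = 0.64583.
P = 951.3 × 0.64583 = 614.38 hPa.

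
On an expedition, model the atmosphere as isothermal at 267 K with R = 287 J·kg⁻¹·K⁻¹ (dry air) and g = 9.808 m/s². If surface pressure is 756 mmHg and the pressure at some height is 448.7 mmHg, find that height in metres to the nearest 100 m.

z ≈ 4100 m

Scale height: H = RT/g = 287 × 267 / 9.808 = 7812.9 m.
Invert the barometric formula: z = H ln(P₀/P).
P₀/P = 756/448.7 = 1.6849; ln(1.6849) = 0.52171.
z = 7812.9 × 0.52171 = 4076.1 m.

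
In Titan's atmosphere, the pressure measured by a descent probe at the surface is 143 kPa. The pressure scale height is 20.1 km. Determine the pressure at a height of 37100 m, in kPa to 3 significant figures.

Barometric formula: P = P₀ exp(−z/H).
z/H = 37100/20100 = 1.8458; exp(−1.8458) = 0.15790.
P = 143 × 0.15790 = 22.580 kPa.

P ≈ 22.6 kPa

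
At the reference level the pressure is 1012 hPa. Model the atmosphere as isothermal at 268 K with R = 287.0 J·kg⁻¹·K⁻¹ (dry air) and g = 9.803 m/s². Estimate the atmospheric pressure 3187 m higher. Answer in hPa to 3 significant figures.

Scale height: H = RT/g = 287.0 × 268 / 9.803 = 7846.2 m.
Barometric formula: P = P₀ exp(−z/H).
z/H = 3187.0/7846.2 = 0.40618; exp(−0.40618) = 0.66619.
P = 1012 × 0.66619 = 674.18 hPa.

P ≈ 674 hPa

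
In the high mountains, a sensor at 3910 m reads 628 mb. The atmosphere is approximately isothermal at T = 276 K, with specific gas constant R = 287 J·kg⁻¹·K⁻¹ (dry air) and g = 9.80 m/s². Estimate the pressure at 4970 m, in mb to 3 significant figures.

Scale height: H = RT/g = 287 × 276 / 9.80 = 8082.9 m.
Between two levels, P₂ = P₁ exp(−Δz/H) with Δz = z₂ − z₁.
Δz = 4970.0 − 3910.0 = 1060.0 m; Δz/H = 1060.0/8082.9 = 0.13114.
P₂ = 628 × exp(−0.13114) = 628 × 0.87709 = 550.81 mb.

P ≈ 551 mb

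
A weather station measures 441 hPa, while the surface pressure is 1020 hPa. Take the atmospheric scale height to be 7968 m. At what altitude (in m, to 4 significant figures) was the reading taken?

Invert the barometric formula: z = H ln(P₀/P).
P₀/P = 1020/441 = 2.3129; ln(2.3129) = 0.83850.
z = 7968.0 × 0.83850 = 6681.2 m.

z ≈ 6681 m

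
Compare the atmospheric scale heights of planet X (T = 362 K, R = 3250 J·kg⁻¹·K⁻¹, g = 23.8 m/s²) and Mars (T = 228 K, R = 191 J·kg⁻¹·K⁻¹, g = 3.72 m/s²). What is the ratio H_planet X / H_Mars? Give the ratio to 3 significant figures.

H = RT/g for each body.
H_planet X = 3250 × 362 / 23.8 = 49433 m.
H_Mars = 191 × 228 / 3.72 = 11706 m.
H_planet X/H_Mars = 49433/11706 = 4.2229.

H_planet X/H_Mars ≈ 4.22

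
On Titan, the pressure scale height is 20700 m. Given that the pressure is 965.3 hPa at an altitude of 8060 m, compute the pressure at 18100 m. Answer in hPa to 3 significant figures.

Between two levels, P₂ = P₁ exp(−Δz/H) with Δz = z₂ − z₁.
Δz = 18100 − 8060.0 = 10040 m; Δz/H = 10040/20700 = 0.48502.
P₂ = 965.3 × exp(−0.48502) = 965.3 × 0.61568 = 594.32 hPa.

P ≈ 594 hPa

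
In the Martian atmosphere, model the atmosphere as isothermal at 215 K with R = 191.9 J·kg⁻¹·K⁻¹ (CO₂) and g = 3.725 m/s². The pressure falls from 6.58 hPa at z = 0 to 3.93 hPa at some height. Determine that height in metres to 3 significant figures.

z ≈ 5710 m

Scale height: H = RT/g = 191.9 × 215 / 3.725 = 11076 m.
Invert the barometric formula: z = H ln(P₀/P).
P₀/P = 6.58/3.93 = 1.6743; ln(1.6743) = 0.51540.
z = 11076 × 0.51540 = 5708.6 m.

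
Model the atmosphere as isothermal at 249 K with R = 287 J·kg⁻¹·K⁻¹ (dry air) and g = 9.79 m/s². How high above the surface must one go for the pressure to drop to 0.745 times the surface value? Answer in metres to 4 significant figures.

Scale height: H = RT/g = 287 × 249 / 9.79 = 7299.6 m.
Set P/P₀ = exp(−z/H) = 0.745, so z = −H ln(0.745).
−ln(0.745) = 0.29437; z = 7299.6 × 0.29437 = 2148.8 m.

z ≈ 2149 m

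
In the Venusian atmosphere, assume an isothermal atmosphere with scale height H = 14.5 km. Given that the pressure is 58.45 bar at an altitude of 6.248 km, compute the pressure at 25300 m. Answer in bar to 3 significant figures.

Between two levels, P₂ = P₁ exp(−Δz/H) with Δz = z₂ − z₁.
Δz = 25300 − 6248.0 = 19052 m; Δz/H = 19052/14500 = 1.3139.
P₂ = 58.45 × exp(−1.3139) = 58.45 × 0.26877 = 15.710 bar.

P ≈ 15.7 bar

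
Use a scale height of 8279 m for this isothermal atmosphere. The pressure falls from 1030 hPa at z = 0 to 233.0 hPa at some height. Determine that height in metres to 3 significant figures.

z ≈ 12300 m

Invert the barometric formula: z = H ln(P₀/P).
P₀/P = 1030/233.0 = 4.4206; ln(4.4206) = 1.4863.
z = 8279.0 × 1.4863 = 12305 m.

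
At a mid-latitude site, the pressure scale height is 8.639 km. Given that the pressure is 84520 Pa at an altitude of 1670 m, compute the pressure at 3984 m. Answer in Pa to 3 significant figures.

Between two levels, P₂ = P₁ exp(−Δz/H) with Δz = z₂ − z₁.
Δz = 3984.0 − 1670.0 = 2314.0 m; Δz/H = 2314.0/8639.0 = 0.26786.
P₂ = 84520 × exp(−0.26786) = 84520 × 0.76501 = 64659 Pa.

P ≈ 64700 Pa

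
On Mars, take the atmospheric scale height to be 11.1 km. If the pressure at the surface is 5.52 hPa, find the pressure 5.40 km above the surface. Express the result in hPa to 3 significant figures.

P ≈ 3.39 hPa

Barometric formula: P = P₀ exp(−z/H).
z/H = 5400.0/11100 = 0.48649; exp(−0.48649) = 0.61478.
P = 5.52 × 0.61478 = 3.3936 hPa.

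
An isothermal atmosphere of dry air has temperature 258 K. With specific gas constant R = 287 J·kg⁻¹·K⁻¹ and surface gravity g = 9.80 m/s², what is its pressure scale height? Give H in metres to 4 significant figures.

The scale height of an isothermal atmosphere is H = RT/g.
H = 287 × 258 / 9.80 = 74046/9.80 = 7555.7 m.

H ≈ 7556 m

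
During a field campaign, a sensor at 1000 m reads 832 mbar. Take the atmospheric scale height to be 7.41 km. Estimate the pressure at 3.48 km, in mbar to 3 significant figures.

Between two levels, P₂ = P₁ exp(−Δz/H) with Δz = z₂ − z₁.
Δz = 3480.0 − 1000.0 = 2480.0 m; Δz/H = 2480.0/7410.0 = 0.33468.
P₂ = 832 × exp(−0.33468) = 832 × 0.71557 = 595.35 mbar.

P ≈ 595 mbar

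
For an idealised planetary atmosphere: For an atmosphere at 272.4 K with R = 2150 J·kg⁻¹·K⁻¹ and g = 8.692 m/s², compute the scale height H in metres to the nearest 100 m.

The scale height of an isothermal atmosphere is H = RT/g.
H = 2150 × 272.4 / 8.692 = 585660/8.692 = 67379 m.

H ≈ 67400 m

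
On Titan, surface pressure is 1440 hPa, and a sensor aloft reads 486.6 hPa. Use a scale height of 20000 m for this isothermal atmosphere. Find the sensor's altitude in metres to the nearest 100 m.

z ≈ 21700 m

Invert the barometric formula: z = H ln(P₀/P).
P₀/P = 1440/486.6 = 2.9593; ln(2.9593) = 1.0850.
z = 20000 × 1.0850 = 21700 m.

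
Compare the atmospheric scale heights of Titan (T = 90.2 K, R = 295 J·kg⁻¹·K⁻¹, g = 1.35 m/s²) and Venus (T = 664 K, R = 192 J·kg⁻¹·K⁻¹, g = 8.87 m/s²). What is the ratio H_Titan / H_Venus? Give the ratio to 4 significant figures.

H = RT/g for each body.
H_Titan = 295 × 90.2 / 1.35 = 19710 m.
H_Venus = 192 × 664 / 8.87 = 14373 m.
H_Titan/H_Venus = 19710/14373 = 1.3713.

H_Titan/H_Venus ≈ 1.371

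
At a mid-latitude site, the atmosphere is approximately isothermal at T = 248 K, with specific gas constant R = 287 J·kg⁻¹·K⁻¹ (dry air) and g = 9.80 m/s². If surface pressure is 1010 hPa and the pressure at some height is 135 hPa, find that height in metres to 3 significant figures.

Scale height: H = RT/g = 287 × 248 / 9.80 = 7262.9 m.
Invert the barometric formula: z = H ln(P₀/P).
P₀/P = 1010/135 = 7.4815; ln(7.4815) = 2.0124.
z = 7262.9 × 2.0124 = 14616 m.

z ≈ 14600 m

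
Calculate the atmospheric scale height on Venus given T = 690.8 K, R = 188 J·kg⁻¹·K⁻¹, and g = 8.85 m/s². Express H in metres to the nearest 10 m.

The scale height of an isothermal atmosphere is H = RT/g.
H = 188 × 690.8 / 8.85 = 129870/8.85 = 14675 m.

H ≈ 14670 m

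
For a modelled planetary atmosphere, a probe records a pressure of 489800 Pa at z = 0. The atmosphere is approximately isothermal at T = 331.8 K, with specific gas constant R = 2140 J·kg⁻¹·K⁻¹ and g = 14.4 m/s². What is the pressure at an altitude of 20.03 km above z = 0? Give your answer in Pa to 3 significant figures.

Scale height: H = RT/g = 2140 × 331.8 / 14.4 = 49309 m.
Barometric formula: P = P₀ exp(−z/H).
z/H = 20030/49309 = 0.40621; exp(−0.40621) = 0.66617.
P = 489800 × 0.66617 = 326290 Pa.

P ≈ 326000 Pa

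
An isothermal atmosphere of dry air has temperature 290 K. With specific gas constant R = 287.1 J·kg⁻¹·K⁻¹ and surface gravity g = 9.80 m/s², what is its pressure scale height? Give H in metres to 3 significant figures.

The scale height of an isothermal atmosphere is H = RT/g.
H = 287.1 × 290 / 9.80 = 83259/9.80 = 8495.8 m.

H ≈ 8500 m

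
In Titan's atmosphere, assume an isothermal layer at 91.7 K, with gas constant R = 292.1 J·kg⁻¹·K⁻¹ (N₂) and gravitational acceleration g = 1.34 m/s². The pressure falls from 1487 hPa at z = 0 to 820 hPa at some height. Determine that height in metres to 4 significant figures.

z ≈ 11900 m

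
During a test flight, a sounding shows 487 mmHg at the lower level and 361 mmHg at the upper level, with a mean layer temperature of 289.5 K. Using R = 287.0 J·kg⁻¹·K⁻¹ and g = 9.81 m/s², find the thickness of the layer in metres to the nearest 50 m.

Hypsometric equation: Δz = (R T̄/g) ln(P₁/P₂).
R T̄/g = 287.0 × 289.5 / 9.81 = 8469.6 m.
ln(487/361) = ln(1.3490) = 0.29936.
Δz = 8469.6 × 0.29936 = 2535.5 m.

Δz ≈ 2550 m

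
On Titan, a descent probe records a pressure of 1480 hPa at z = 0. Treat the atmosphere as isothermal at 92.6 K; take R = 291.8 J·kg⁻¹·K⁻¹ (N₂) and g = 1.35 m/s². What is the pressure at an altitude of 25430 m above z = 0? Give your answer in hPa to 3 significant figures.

Scale height: H = RT/g = 291.8 × 92.6 / 1.35 = 20015 m.
Barometric formula: P = P₀ exp(−z/H).
z/H = 25430/20015 = 1.2705; exp(−1.2705) = 0.28069.
P = 1480 × 0.28069 = 415.42 hPa.

P ≈ 415 hPa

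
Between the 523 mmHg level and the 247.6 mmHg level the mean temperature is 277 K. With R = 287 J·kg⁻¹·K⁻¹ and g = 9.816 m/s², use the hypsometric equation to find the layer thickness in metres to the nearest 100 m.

Hypsometric equation: Δz = (R T̄/g) ln(P₁/P₂).
R T̄/g = 287 × 277 / 9.816 = 8098.9 m.
ln(523/247.6) = ln(2.1123) = 0.74778.
Δz = 8098.9 × 0.74778 = 6056.2 m.

Δz ≈ 6100 m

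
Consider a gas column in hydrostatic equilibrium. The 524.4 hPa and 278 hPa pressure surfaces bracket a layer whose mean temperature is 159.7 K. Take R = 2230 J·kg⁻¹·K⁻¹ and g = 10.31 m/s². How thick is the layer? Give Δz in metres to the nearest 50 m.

Hypsometric equation: Δz = (R T̄/g) ln(P₁/P₂).
R T̄/g = 2230 × 159.7 / 10.31 = 34542 m.
ln(524.4/278) = ln(1.8863) = 0.63462.
Δz = 34542 × 0.63462 = 21921 m.

Δz ≈ 21900 m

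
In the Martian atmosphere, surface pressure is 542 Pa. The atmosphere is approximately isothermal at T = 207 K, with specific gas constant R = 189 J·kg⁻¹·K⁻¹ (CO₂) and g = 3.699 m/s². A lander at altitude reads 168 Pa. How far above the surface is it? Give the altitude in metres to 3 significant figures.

z ≈ 12400 m

Scale height: H = RT/g = 189 × 207 / 3.699 = 10577 m.
Invert the barometric formula: z = H ln(P₀/P).
P₀/P = 542/168 = 3.2262; ln(3.2262) = 1.1713.
z = 10577 × 1.1713 = 12389 m.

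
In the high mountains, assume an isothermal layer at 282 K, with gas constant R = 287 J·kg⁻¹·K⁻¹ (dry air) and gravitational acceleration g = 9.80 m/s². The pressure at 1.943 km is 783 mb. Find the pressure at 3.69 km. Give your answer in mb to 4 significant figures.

P ≈ 633.7 mb

Scale height: H = RT/g = 287 × 282 / 9.80 = 8258.6 m.
Between two levels, P₂ = P₁ exp(−Δz/H) with Δz = z₂ − z₁.
Δz = 3690.0 − 1943.0 = 1747.0 m; Δz/H = 1747.0/8258.6 = 0.21154.
P₂ = 783 × exp(−0.21154) = 783 × 0.80934 = 633.71 mb.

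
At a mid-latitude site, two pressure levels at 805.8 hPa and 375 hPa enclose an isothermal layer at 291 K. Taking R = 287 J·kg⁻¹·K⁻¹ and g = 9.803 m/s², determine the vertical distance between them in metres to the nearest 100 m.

Δz ≈ 6500 m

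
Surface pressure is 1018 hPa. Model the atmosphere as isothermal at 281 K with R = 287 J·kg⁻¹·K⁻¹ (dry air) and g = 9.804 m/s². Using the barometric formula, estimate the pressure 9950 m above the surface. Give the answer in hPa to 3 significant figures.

P ≈ 304 hPa

Scale height: H = RT/g = 287 × 281 / 9.804 = 8225.9 m.
Barometric formula: P = P₀ exp(−z/H).
z/H = 9950.0/8225.9 = 1.2096; exp(−1.2096) = 0.29832.
P = 1018 × 0.29832 = 303.69 hPa.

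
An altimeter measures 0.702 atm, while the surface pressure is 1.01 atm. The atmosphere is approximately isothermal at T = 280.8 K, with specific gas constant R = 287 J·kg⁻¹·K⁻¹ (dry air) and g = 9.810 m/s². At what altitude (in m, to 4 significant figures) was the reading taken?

z ≈ 2988 m

Scale height: H = RT/g = 287 × 280.8 / 9.810 = 8215.0 m.
Invert the barometric formula: z = H ln(P₀/P).
P₀/P = 1.01/0.702 = 1.4387; ln(1.4387) = 0.36374.
z = 8215.0 × 0.36374 = 2988.1 m.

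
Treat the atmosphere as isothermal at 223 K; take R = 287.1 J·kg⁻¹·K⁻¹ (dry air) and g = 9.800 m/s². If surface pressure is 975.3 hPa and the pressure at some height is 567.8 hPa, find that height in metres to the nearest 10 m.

z ≈ 3530 m

Scale height: H = RT/g = 287.1 × 223 / 9.800 = 6533.0 m.
Invert the barometric formula: z = H ln(P₀/P).
P₀/P = 975.3/567.8 = 1.7177; ln(1.7177) = 0.54099.
z = 6533.0 × 0.54099 = 3534.3 m.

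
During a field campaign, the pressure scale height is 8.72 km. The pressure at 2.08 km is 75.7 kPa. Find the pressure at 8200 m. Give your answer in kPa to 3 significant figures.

Between two levels, P₂ = P₁ exp(−Δz/H) with Δz = z₂ − z₁.
Δz = 8200.0 − 2080.0 = 6120.0 m; Δz/H = 6120.0/8720.0 = 0.70183.
P₂ = 75.7 × exp(−0.70183) = 75.7 × 0.49568 = 37.523 kPa.

P ≈ 37.5 kPa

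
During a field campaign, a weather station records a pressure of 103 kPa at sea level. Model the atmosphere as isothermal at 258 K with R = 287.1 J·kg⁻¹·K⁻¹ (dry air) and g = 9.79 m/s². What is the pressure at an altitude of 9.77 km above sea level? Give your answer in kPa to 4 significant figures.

Scale height: H = RT/g = 287.1 × 258 / 9.79 = 7566.1 m.
Barometric formula: P = P₀ exp(−z/H).
z/H = 9770.0/7566.1 = 1.2913; exp(−1.2913) = 0.27491.
P = 103 × 0.27491 = 28.316 kPa.

P ≈ 28.32 kPa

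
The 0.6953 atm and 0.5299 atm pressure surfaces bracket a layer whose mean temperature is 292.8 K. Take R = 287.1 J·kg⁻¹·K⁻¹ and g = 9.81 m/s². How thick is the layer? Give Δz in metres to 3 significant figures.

Hypsometric equation: Δz = (R T̄/g) ln(P₁/P₂).
R T̄/g = 287.1 × 292.8 / 9.81 = 8569.1 m.
ln(0.6953/0.5299) = ln(1.3121) = 0.27163.
Δz = 8569.1 × 0.27163 = 2327.6 m.

Δz ≈ 2330 m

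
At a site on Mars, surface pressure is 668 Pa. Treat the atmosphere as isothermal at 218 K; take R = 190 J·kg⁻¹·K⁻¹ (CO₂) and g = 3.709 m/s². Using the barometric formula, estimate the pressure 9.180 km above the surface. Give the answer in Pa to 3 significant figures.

P ≈ 294 Pa

Scale height: H = RT/g = 190 × 218 / 3.709 = 11167 m.
Barometric formula: P = P₀ exp(−z/H).
z/H = 9180.0/11167 = 0.82207; exp(−0.82207) = 0.43952.
P = 668 × 0.43952 = 293.60 Pa.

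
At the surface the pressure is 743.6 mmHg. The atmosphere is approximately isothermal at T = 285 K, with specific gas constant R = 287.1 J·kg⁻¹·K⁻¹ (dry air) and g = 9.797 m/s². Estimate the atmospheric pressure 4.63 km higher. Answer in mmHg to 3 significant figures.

Scale height: H = RT/g = 287.1 × 285 / 9.797 = 8351.9 m.
Barometric formula: P = P₀ exp(−z/H).
z/H = 4630.0/8351.9 = 0.55436; exp(−0.55436) = 0.57444.
P = 743.6 × 0.57444 = 427.15 mmHg.

P ≈ 427 mmHg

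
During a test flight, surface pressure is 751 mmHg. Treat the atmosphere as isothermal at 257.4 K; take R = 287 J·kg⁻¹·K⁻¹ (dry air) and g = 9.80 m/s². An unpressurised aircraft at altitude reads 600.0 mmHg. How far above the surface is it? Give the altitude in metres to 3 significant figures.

Scale height: H = RT/g = 287 × 257.4 / 9.80 = 7538.1 m.
Invert the barometric formula: z = H ln(P₀/P).
P₀/P = 751/600.0 = 1.2517; ln(1.2517) = 0.22450.
z = 7538.1 × 0.22450 = 1692.3 m.

z ≈ 1690 m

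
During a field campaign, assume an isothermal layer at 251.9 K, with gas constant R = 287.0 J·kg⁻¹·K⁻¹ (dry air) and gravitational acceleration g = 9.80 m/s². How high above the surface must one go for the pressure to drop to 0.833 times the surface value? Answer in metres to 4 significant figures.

Scale height: H = RT/g = 287.0 × 251.9 / 9.80 = 7377.1 m.
Set P/P₀ = exp(−z/H) = 0.833, so z = −H ln(0.833).
−ln(0.833) = 0.18272; z = 7377.1 × 0.18272 = 1347.9 m.

z ≈ 1348 m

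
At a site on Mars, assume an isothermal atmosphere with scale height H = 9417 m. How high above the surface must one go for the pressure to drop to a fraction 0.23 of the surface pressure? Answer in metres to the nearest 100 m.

Set P/P₀ = exp(−z/H) = 0.23, so z = −H ln(0.23).
−ln(0.23) = 1.4697; z = 9417.0 × 1.4697 = 13840 m.

z ≈ 13800 m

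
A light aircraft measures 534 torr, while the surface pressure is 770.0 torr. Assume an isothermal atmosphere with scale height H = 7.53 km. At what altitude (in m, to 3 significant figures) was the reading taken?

Invert the barometric formula: z = H ln(P₀/P).
P₀/P = 770.0/534 = 1.4419; ln(1.4419) = 0.36596.
z = 7530.0 × 0.36596 = 2755.7 m.

z ≈ 2760 m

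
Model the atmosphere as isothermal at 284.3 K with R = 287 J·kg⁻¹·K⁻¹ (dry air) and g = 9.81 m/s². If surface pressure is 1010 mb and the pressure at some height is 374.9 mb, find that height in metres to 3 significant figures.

Scale height: H = RT/g = 287 × 284.3 / 9.81 = 8317.4 m.
Invert the barometric formula: z = H ln(P₀/P).
P₀/P = 1010/374.9 = 2.6941; ln(2.6941) = 0.99106.
z = 8317.4 × 0.99106 = 8243.0 m.

z ≈ 8240 m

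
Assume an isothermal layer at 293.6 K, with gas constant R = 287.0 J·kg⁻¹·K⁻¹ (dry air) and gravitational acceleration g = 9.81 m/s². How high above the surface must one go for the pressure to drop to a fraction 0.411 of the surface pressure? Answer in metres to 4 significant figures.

z ≈ 7637 m

Scale height: H = RT/g = 287.0 × 293.6 / 9.81 = 8589.5 m.
Set P/P₀ = exp(−z/H) = 0.411, so z = −H ln(0.411).
−ln(0.411) = 0.88916; z = 8589.5 × 0.88916 = 7637.4 m.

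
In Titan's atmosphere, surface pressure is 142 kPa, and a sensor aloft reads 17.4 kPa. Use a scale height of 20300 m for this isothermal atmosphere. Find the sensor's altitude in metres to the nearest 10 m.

Invert the barometric formula: z = H ln(P₀/P).
P₀/P = 142/17.4 = 8.1609; ln(8.1609) = 2.0994.
z = 20300 × 2.0994 = 42618 m.

z ≈ 42620 m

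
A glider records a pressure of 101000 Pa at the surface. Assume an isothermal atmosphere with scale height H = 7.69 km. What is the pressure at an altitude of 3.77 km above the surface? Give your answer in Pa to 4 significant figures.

Barometric formula: P = P₀ exp(−z/H).
z/H = 3770.0/7690.0 = 0.49025; exp(−0.49025) = 0.61247.
P = 101000 × 0.61247 = 61859 Pa.

P ≈ 61860 Pa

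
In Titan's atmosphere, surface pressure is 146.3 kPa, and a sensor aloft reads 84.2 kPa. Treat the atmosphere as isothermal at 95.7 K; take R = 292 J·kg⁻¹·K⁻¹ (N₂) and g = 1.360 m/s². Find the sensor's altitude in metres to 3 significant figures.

z ≈ 11400 m

Scale height: H = RT/g = 292 × 95.7 / 1.360 = 20547 m.
Invert the barometric formula: z = H ln(P₀/P).
P₀/P = 146.3/84.2 = 1.7375; ln(1.7375) = 0.55245.
z = 20547 × 0.55245 = 11351 m.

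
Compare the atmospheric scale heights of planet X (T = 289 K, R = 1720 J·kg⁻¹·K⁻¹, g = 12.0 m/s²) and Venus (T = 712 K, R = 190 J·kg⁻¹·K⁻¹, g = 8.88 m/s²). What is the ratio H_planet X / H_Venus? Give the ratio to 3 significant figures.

H_planet X/H_Venus ≈ 2.72

H = RT/g for each body.
H_planet X = 1720 × 289 / 12.0 = 41423 m.
H_Venus = 190 × 712 / 8.88 = 15234 m.
H_planet X/H_Venus = 41423/15234 = 2.7191.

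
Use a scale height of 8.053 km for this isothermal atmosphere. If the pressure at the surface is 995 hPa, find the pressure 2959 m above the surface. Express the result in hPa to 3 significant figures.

P ≈ 689 hPa

Barometric formula: P = P₀ exp(−z/H).
z/H = 2959.0/8053.0 = 0.36744; exp(−0.36744) = 0.69250.
P = 995 × 0.69250 = 689.04 hPa.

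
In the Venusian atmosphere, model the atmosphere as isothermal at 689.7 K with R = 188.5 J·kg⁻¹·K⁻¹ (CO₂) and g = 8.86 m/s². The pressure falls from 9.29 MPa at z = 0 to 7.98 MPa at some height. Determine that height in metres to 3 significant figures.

Scale height: H = RT/g = 188.5 × 689.7 / 8.86 = 14674 m.
Invert the barometric formula: z = H ln(P₀/P).
P₀/P = 9.29/7.98 = 1.1642; ln(1.1642) = 0.15203.
z = 14674 × 0.15203 = 2230.9 m.

z ≈ 2230 m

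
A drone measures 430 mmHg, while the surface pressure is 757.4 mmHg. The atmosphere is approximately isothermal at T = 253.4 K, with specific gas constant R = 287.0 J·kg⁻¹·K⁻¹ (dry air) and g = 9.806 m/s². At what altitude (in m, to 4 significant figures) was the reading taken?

z ≈ 4199 m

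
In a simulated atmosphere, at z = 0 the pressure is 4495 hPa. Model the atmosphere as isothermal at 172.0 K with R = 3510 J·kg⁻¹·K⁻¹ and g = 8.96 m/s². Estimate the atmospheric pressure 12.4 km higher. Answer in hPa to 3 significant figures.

P ≈ 3740 hPa

Scale height: H = RT/g = 3510 × 172.0 / 8.96 = 67379 m.
Barometric formula: P = P₀ exp(−z/H).
z/H = 12400/67379 = 0.18403; exp(−0.18403) = 0.83191.
P = 4495 × 0.83191 = 3739.4 hPa.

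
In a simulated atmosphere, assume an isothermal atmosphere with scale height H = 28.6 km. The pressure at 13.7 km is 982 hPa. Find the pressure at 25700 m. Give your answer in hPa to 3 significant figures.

Between two levels, P₂ = P₁ exp(−Δz/H) with Δz = z₂ − z₁.
Δz = 25700 − 13700 = 12000 m; Δz/H = 12000/28600 = 0.41958.
P₂ = 982 × exp(−0.41958) = 982 × 0.65732 = 645.49 hPa.

P ≈ 645 hPa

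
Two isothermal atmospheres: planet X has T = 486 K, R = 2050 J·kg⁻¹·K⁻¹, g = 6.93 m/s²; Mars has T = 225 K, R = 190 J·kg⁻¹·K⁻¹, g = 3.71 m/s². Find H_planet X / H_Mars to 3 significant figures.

H_planet X/H_Mars ≈ 12.5

H = RT/g for each body.
H_planet X = 2050 × 486 / 6.93 = 143770 m.
H_Mars = 190 × 225 / 3.71 = 11523 m.
H_planet X/H_Mars = 143770/11523 = 12.477.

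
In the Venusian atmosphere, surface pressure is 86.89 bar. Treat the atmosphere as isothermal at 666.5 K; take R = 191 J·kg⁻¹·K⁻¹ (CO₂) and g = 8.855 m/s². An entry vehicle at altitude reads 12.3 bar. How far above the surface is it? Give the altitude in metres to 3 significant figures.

z ≈ 28100 m

Scale height: H = RT/g = 191 × 666.5 / 8.855 = 14376 m.
Invert the barometric formula: z = H ln(P₀/P).
P₀/P = 86.89/12.3 = 7.0642; ln(7.0642) = 1.9550.
z = 14376 × 1.9550 = 28105 m.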